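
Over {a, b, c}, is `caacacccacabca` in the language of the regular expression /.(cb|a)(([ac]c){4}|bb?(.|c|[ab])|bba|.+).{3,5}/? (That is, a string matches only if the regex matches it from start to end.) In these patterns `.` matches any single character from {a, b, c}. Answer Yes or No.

Yes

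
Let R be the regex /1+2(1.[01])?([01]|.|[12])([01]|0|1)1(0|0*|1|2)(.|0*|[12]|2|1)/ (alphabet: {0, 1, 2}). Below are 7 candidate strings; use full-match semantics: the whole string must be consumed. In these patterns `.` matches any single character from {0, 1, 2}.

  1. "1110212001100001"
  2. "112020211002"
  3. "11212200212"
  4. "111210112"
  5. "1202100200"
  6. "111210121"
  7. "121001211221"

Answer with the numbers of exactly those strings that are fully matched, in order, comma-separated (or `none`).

4, 6

1 → no match
2 → no match
3 → no match
4 → match
5 → no match
6 → match
7 → no match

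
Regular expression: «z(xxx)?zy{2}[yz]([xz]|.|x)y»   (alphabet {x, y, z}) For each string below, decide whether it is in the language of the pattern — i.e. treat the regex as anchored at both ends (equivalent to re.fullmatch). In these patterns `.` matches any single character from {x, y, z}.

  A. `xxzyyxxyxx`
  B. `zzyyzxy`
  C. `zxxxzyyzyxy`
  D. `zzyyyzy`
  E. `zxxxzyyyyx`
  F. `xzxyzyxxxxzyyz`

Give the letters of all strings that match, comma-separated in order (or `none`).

A → no match — must start with `z`
B → match
C → no match
D → match
E → no match — must end with `y`
F → no match — must start with `z`

B, D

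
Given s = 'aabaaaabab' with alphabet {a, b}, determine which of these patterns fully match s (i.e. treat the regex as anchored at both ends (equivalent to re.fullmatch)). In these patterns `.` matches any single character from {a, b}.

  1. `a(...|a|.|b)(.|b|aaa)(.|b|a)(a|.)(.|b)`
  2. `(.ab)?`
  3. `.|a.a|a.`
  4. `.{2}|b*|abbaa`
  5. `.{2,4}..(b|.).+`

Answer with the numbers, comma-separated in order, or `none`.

1 → match
2 → no match
3 → no match
4 → no match
5 → match

1, 5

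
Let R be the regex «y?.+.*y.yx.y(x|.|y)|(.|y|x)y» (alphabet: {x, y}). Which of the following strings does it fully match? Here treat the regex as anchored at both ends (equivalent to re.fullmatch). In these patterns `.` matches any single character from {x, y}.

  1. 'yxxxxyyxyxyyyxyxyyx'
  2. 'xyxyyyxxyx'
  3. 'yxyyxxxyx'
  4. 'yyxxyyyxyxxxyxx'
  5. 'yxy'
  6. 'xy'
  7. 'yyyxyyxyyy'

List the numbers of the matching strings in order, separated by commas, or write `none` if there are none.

1 → match
2. 'xyxyyyxxyx' → match
3. 'yxyyxxxyx' → no match
4 → no match
5. 'yxy' → no match
6. 'xy' → match
7. 'yyyxyyxyyy' → no match

1, 2, 6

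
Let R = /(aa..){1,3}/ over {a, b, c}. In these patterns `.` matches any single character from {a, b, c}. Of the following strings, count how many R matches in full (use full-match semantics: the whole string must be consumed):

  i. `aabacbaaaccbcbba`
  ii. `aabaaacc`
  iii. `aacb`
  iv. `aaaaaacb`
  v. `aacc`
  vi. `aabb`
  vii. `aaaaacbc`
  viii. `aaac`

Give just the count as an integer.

6

i → no match
ii → match
iii → match
iv → match
v → match
vi → match
vii → no match
viii → match
Total matched: 6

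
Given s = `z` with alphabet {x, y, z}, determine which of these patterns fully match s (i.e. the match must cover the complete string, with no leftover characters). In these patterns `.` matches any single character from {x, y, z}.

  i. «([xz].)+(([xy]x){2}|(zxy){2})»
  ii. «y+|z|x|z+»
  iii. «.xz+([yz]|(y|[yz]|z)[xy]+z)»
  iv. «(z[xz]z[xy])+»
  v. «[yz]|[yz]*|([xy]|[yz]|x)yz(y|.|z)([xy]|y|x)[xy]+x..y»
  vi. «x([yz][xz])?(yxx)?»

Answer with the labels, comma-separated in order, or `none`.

i → no match
ii → match
iii → no match
iv → no match
v → match
vi → no match — must start with `x`

ii, v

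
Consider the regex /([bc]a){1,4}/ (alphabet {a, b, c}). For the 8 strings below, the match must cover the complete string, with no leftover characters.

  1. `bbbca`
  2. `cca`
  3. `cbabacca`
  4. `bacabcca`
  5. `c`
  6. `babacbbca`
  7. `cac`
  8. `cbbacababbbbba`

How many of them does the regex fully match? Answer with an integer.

1 → no match
2 → no match
3 → no match
4 → no match
5 → no match — must end with `a`
6 → no match
7 → no match — must end with `a`
8 → no match
Total matched: 0

0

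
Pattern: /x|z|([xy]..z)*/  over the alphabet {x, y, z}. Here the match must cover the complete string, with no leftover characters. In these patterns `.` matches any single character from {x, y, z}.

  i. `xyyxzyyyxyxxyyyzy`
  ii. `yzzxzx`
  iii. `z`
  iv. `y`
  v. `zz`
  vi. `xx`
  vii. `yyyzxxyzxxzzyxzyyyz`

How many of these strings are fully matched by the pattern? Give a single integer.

i → no match
ii. `yzzxzx` → no match
iii. `z` → match
iv. `y` → no match
v. `zz` → no match
vi. `xx` → no match
vii → no match
Total matched: 1

1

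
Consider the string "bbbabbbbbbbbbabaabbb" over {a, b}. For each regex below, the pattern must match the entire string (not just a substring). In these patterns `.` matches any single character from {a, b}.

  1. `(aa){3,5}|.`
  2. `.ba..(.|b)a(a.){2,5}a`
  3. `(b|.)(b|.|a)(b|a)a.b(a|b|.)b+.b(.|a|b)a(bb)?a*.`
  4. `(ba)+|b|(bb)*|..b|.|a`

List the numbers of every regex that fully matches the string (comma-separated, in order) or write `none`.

3

1 → no match
2 → no match — must end with "a"
3 → match
4 → no match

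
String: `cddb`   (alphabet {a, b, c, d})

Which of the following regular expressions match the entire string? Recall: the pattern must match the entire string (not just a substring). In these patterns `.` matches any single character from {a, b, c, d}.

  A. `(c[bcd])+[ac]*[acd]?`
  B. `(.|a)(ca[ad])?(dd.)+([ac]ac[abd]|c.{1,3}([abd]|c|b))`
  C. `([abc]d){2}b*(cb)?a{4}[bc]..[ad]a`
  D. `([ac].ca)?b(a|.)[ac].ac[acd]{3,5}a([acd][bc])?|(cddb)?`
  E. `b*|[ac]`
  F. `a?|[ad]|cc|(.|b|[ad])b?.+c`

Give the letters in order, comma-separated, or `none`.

D

A → no match
B → no match
C → no match — must end with `a`
D → match
E → no match
F → no match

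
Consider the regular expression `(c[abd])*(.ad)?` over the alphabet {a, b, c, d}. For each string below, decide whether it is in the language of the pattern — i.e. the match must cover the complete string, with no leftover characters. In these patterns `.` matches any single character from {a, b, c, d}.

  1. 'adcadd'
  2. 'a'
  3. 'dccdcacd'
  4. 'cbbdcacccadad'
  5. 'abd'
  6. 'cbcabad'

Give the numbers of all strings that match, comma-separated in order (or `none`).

1 → no match
2 → no match
3 → no match
4 → no match
5 → no match
6 → match

6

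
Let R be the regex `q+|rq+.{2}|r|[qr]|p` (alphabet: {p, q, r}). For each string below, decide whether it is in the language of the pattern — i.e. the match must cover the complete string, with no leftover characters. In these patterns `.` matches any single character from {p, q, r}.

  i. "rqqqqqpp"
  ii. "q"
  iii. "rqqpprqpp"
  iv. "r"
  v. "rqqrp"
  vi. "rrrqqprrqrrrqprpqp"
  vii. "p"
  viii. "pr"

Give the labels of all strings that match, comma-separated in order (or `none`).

i, ii, iv, v, vii

i → match
ii → match
iii → no match
iv → match
v → match
vi → no match
vii → match
viii → no match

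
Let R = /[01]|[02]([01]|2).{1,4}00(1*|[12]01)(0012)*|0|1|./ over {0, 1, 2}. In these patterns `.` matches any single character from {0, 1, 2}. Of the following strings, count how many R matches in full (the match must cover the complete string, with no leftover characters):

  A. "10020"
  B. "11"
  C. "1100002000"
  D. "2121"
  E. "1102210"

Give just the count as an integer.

0

A → no match
B → no match
C → no match
D → no match
E → no match
Total matched: 0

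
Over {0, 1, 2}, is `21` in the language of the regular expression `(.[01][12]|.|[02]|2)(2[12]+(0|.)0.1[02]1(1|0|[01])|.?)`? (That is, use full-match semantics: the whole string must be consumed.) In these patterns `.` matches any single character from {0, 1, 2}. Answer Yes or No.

Yes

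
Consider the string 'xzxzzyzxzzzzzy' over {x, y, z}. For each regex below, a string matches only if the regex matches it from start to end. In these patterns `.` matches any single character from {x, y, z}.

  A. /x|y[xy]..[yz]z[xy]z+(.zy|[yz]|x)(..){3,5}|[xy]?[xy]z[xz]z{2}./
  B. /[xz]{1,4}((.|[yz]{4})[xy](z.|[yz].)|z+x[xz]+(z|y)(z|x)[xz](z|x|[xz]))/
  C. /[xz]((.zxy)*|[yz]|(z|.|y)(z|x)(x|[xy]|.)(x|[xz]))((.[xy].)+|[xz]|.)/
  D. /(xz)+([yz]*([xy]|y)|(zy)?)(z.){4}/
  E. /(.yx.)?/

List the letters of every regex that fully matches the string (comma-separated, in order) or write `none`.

D

A → no match
B → no match
C → no match
D → match
E → no match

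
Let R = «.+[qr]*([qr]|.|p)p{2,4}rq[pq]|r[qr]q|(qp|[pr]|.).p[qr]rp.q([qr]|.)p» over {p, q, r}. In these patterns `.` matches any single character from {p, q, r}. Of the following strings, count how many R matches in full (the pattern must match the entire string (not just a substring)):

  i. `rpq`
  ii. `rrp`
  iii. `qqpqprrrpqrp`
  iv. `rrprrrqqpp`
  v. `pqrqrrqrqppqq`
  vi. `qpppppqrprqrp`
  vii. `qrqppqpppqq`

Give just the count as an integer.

i → no match
ii → no match
iii → no match
iv → no match
v → no match
vi → no match
vii → no match
Total matched: 0

0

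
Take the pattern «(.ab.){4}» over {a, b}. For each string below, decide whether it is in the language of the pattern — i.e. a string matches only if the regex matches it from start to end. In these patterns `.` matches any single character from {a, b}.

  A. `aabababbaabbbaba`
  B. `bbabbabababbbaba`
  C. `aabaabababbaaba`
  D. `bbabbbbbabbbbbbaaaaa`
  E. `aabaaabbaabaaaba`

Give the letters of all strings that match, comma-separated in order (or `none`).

A, E

A → match
B → no match
C → no match
D → no match
E → match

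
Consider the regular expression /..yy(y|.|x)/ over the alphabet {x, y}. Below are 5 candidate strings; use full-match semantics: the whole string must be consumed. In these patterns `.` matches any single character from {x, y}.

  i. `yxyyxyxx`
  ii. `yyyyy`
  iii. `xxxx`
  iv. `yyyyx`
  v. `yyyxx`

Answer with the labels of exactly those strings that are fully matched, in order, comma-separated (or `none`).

ii, iv

i. `yxyyxyxx` → no match
ii. `yyyyy` → match
iii. `xxxx` → no match
iv. `yyyyx` → match
v. `yyyxx` → no match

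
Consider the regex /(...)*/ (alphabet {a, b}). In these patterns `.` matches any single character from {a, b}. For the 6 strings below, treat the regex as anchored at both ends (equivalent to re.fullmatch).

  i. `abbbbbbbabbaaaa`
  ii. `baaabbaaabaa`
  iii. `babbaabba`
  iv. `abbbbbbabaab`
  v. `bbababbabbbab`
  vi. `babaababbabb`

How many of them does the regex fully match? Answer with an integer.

5

i → match
ii → match
iii → match
iv → match
v → no match
vi → match
Total matched: 5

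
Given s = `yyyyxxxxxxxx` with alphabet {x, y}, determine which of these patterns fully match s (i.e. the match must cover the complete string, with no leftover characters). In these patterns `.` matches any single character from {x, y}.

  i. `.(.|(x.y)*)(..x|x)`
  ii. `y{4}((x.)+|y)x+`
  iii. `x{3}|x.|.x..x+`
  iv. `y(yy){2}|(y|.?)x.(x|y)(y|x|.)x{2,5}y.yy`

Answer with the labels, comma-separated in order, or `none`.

ii

i → no match
ii → match
iii → no match
iv → no match — must end with `yy`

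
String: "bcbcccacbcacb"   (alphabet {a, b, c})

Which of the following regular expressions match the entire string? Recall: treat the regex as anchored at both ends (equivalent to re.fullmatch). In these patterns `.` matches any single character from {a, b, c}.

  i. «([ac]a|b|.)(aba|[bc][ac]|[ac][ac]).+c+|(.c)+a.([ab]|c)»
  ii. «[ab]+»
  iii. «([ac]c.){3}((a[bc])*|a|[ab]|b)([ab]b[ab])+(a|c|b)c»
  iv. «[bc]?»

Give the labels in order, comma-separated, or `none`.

i → match
ii → no match
iii → no match — must end with "c"
iv → no match

i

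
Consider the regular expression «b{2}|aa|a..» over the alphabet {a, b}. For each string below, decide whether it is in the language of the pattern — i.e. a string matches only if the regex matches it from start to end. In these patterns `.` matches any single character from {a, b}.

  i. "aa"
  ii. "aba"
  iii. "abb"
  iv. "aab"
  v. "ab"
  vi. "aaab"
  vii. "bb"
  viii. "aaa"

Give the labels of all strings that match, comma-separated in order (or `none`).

i → match
ii → match
iii → match
iv → match
v → no match
vi → no match
vii → match
viii → match

i, ii, iii, iv, vii, viii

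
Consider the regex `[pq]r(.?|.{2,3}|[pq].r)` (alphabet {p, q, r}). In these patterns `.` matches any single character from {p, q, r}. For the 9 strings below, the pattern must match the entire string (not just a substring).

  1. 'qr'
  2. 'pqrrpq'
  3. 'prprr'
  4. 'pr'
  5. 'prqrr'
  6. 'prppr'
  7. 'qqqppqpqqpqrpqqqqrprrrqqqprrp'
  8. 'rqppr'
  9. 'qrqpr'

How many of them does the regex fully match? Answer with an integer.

1. 'qr' → match
2. 'pqrrpq' → no match
3. 'prprr' → match
4. 'pr' → match
5. 'prqrr' → match
6. 'prppr' → match
7 → no match
8. 'rqppr' → no match
9. 'qrqpr' → match
Total matched: 6

6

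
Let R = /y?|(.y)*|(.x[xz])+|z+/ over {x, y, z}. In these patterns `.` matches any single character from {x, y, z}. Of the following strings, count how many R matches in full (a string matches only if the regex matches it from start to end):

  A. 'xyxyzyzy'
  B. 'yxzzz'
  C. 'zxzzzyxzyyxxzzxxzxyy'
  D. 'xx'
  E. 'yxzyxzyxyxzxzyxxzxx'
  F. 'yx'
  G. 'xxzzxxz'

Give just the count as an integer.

A → match
B → no match
C → no match
D → no match
E → no match
F → no match
G → no match
Total matched: 1

1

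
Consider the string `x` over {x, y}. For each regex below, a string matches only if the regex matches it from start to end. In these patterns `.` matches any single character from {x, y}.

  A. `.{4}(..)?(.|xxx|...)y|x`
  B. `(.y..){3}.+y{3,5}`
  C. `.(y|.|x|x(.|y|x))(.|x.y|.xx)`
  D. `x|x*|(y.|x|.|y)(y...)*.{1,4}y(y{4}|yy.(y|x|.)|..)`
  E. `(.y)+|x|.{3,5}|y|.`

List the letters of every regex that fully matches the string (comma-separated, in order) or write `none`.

A → match
B → no match — must end with `y`
C → no match
D → match
E → match

A, D, E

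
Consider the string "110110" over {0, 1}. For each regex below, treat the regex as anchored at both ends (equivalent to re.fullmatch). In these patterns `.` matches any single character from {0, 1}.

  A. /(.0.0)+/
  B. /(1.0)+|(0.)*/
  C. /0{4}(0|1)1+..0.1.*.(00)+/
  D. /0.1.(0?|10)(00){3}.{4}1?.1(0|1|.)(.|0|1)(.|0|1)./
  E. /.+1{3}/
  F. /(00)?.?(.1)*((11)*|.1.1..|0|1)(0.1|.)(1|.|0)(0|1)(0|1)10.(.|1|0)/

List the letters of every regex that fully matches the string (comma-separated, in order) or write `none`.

B

A → no match
B → match
C → no match — must start with "0"
D → no match — must start with "0"
E → no match — must end with "1"
F → no match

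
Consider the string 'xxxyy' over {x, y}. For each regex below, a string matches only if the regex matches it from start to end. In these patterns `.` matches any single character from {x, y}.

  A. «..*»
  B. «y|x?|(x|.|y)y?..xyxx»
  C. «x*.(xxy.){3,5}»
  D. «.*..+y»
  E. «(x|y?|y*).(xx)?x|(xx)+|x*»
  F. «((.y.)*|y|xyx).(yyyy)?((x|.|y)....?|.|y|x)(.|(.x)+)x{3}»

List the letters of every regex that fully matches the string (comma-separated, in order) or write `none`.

A → match
B → no match
C → no match
D → match
E → no match
F → no match — must end with 'x'

A, D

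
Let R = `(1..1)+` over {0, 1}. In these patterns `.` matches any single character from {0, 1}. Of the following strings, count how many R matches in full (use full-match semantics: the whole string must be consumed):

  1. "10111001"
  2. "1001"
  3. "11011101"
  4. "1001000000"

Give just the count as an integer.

3

1. "10111001" → match
2. "1001" → match
3. "11011101" → match
4. "1001000000" → no match — must end with "1"
Total matched: 3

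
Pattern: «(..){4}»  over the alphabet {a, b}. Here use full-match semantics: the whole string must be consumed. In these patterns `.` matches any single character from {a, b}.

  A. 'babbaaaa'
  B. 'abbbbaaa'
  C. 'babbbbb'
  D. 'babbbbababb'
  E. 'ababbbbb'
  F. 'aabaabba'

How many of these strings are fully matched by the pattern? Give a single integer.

A. 'babbaaaa' → match
B. 'abbbbaaa' → match
C. 'babbbbb' → no match
D. 'babbbbababb' → no match
E. 'ababbbbb' → match
F. 'aabaabba' → match
Total matched: 4

4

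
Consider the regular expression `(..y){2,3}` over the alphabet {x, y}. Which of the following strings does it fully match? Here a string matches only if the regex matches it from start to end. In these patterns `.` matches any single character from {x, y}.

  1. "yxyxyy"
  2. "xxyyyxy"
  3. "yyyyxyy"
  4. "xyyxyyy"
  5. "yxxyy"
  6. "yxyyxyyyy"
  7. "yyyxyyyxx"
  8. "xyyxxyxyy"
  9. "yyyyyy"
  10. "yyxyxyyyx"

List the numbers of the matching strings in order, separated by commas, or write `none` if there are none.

1 → match
2 → no match
3 → no match
4 → no match
5 → no match
6 → match
7 → no match — must end with "y"
8 → match
9 → match
10 → no match — must end with "y"

1, 6, 8, 9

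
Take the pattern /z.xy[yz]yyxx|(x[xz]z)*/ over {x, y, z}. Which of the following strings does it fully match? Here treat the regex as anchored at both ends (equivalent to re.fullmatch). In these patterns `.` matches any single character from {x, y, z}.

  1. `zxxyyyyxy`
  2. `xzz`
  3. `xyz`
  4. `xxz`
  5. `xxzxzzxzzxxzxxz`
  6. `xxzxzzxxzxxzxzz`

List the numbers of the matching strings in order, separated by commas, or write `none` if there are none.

2, 4, 5, 6

1 → no match
2 → match
3 → no match
4 → match
5 → match
6 → match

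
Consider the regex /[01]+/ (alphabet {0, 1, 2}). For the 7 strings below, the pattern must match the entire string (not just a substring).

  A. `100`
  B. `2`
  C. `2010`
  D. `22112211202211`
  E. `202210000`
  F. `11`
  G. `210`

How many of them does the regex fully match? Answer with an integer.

A → match
B → no match
C → no match
D → no match
E → no match
F → match
G → no match
Total matched: 2

2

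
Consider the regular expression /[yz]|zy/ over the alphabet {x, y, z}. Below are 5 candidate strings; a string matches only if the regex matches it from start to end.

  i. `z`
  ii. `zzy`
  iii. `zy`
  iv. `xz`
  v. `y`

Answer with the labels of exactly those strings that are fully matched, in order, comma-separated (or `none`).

i, iii, v

i → match
ii → no match
iii → match
iv → no match
v → match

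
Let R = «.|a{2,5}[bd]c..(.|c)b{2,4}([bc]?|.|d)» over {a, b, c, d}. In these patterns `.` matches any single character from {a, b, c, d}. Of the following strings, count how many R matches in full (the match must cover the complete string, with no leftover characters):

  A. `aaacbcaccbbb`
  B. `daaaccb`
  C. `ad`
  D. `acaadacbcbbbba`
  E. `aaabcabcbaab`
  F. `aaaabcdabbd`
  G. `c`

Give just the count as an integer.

A. `aaacbcaccbbb` → no match
B. `daaaccb` → no match
C. `ad` → no match
D → no match
E. `aaabcabcbaab` → no match
F. `aaaabcdabbd` → no match
G. `c` → match
Total matched: 1

1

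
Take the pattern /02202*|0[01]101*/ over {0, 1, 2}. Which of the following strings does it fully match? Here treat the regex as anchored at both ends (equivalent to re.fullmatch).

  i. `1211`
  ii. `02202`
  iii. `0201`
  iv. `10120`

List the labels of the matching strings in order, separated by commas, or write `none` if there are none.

i. `1211` → no match
ii. `02202` → match
iii. `0201` → no match
iv. `10120` → no match

ii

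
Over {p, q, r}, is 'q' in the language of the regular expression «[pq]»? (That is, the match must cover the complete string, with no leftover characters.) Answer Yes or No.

Yes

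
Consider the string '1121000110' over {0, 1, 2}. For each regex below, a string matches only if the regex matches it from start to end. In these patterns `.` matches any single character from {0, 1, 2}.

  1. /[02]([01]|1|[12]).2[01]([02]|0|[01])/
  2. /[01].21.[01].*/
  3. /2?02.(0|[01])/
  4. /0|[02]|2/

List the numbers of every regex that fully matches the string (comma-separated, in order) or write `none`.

1 → no match
2 → match
3 → no match
4 → no match

2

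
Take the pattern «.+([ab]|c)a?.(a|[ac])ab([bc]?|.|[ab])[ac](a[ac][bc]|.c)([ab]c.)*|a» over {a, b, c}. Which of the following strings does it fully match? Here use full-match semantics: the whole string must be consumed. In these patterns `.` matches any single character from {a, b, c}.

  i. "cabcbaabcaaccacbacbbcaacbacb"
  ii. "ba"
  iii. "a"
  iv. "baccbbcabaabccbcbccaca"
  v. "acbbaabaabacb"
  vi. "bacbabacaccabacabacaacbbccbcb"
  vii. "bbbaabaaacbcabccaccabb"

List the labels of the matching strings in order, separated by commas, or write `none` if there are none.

i → match
ii. "ba" → no match
iii. "a" → match
iv → match
v → no match
vi → no match
vii → no match

i, iii, iv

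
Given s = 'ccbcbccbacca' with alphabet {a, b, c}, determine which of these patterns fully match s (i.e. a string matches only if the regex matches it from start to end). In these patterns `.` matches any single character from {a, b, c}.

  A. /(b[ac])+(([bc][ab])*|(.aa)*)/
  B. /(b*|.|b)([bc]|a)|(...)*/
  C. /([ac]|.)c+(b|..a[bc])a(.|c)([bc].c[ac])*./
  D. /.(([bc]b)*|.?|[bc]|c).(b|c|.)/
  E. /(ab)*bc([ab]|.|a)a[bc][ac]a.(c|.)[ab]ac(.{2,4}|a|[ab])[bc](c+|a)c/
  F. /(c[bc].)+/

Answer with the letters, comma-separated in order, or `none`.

B, F

A → no match — must start with 'b'
B → match
C → no match
D → no match
E → no match — must end with 'c'
F → match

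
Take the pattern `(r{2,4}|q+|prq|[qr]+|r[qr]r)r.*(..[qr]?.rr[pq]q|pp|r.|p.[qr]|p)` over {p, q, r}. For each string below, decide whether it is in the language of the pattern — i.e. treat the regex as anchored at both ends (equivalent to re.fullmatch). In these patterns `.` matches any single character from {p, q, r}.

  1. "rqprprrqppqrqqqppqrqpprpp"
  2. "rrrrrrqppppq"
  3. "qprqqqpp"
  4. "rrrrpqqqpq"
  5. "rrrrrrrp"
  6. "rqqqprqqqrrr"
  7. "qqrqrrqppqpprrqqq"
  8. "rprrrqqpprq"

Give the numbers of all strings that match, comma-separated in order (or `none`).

1 → no match
2 → match
3 → no match
4 → no match
5 → match
6 → no match
7 → no match
8 → no match

2, 5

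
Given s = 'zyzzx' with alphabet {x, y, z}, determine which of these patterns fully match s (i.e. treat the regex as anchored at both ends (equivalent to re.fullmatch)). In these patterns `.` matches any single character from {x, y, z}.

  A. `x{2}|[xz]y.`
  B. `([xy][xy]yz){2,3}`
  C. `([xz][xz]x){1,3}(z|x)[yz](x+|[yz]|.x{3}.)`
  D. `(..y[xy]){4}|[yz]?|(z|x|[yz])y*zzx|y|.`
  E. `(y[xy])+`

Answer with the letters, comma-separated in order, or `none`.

D

A → no match
B → no match — must end with 'yz'
C → no match
D → match
E → no match — must start with 'y'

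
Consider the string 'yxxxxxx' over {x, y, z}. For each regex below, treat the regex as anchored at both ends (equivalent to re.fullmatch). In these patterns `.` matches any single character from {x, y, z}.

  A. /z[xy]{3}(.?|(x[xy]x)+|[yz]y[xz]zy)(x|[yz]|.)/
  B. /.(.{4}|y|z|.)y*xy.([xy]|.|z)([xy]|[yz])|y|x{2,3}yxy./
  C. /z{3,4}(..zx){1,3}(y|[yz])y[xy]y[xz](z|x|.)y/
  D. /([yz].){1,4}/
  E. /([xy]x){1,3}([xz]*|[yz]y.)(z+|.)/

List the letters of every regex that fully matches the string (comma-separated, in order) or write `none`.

A → no match — must start with 'z'
B → no match
C → no match — must start with 'z'
D → no match
E → match

E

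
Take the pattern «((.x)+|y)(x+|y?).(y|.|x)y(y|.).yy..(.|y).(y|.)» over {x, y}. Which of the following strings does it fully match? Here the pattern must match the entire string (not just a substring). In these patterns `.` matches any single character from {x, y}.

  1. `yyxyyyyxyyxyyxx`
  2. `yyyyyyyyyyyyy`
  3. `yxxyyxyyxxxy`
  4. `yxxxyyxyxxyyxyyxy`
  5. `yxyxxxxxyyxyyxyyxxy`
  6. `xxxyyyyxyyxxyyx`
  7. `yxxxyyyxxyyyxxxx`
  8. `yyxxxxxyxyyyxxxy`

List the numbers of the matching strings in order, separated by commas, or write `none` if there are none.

1 → no match
2 → match
3. `yxxyyxyyxxxy` → no match
4 → match
5 → no match
6 → match
7 → match
8 → no match

2, 4, 6, 7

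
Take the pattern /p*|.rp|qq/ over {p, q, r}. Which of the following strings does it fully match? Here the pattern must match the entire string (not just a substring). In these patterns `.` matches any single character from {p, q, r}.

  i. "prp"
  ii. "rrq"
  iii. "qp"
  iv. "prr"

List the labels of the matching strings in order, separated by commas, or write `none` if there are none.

i → match
ii → no match
iii → no match
iv → no match

i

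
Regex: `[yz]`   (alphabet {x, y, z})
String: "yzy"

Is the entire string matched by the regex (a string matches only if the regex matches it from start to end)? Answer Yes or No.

No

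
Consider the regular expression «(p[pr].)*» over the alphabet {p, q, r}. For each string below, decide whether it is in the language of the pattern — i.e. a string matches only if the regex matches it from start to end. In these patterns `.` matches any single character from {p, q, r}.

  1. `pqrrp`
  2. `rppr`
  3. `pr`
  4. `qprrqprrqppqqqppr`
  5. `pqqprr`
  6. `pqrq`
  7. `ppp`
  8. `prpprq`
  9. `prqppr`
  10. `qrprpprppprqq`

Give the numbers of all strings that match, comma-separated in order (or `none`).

1 → no match
2 → no match
3 → no match
4 → no match
5 → no match
6 → no match
7 → match
8 → match
9 → match
10 → no match

7, 8, 9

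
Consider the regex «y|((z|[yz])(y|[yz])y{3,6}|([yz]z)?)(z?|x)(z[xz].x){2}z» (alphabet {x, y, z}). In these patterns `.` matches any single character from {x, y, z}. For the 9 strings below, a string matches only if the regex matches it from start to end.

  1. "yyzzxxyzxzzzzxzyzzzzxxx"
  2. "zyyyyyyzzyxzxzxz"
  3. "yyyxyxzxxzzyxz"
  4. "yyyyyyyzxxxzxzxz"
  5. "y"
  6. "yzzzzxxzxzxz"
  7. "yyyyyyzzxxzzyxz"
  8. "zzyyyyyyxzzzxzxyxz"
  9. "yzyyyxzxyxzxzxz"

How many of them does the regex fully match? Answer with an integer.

1 → no match
2 → match
3 → no match
4 → match
5 → match
6 → match
7 → match
8 → match
9 → match
Total matched: 7

7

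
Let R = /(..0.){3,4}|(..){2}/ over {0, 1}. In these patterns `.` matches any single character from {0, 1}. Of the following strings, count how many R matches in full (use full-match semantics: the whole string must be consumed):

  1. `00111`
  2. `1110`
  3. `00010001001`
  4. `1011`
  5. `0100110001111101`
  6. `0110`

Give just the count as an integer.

3

1 → no match
2 → match
3 → no match
4 → match
5 → no match
6 → match
Total matched: 3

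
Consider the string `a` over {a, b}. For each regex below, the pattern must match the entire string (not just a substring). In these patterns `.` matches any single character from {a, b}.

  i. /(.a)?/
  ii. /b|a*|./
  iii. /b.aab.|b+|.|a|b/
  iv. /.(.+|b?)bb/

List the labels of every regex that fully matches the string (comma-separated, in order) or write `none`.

i → no match
ii → match
iii → match
iv → no match — must end with `bb`

ii, iii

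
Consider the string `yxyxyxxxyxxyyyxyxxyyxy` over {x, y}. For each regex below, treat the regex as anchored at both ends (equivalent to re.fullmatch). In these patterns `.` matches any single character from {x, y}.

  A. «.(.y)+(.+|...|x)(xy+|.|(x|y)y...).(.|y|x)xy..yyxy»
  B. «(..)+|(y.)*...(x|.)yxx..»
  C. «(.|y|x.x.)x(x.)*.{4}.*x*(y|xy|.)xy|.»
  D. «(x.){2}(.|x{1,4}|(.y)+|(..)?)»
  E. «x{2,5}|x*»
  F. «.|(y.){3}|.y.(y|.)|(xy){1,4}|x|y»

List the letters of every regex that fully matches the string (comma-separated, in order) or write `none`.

A, B, C

A → match
B → match
C → match
D → no match — must start with `x`
E → no match
F → no match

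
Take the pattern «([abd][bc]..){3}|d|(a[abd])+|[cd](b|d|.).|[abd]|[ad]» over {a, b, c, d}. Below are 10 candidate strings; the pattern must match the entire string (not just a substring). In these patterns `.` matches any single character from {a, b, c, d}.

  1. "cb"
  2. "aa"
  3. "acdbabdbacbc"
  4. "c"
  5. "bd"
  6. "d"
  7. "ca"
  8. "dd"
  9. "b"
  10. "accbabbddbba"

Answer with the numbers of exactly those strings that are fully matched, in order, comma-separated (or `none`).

2, 3, 6, 9, 10

1 → no match
2 → match
3 → match
4 → no match
5 → no match
6 → match
7 → no match
8 → no match
9 → match
10 → match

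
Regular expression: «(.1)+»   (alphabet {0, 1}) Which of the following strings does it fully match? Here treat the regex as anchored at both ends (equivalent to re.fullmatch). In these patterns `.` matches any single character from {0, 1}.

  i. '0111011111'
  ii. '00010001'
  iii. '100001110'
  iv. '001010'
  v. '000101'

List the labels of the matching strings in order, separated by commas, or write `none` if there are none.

i

i → match
ii → no match
iii → no match — must end with '1'
iv → no match — must end with '1'
v → no match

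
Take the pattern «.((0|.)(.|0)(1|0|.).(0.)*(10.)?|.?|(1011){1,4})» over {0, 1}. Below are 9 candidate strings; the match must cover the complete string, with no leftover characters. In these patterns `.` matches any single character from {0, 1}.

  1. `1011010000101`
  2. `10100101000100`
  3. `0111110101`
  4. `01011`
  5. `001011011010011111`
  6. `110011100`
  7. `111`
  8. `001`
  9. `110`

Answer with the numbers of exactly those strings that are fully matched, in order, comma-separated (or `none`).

4

1 → no match
2 → no match
3 → no match
4 → match
5 → no match
6 → no match
7 → no match
8 → no match
9 → no match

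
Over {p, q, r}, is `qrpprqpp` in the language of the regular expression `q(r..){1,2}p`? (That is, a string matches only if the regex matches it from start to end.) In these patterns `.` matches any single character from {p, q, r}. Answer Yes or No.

Yes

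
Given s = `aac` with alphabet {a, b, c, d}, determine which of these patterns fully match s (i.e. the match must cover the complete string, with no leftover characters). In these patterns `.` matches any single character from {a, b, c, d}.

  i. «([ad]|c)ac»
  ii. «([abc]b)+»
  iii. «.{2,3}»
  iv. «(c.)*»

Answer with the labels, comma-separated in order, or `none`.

i → match
ii → no match — must end with `b`
iii → match
iv → no match

i, iii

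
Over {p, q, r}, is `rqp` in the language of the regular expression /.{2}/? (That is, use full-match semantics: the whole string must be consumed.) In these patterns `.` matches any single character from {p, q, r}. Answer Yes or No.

No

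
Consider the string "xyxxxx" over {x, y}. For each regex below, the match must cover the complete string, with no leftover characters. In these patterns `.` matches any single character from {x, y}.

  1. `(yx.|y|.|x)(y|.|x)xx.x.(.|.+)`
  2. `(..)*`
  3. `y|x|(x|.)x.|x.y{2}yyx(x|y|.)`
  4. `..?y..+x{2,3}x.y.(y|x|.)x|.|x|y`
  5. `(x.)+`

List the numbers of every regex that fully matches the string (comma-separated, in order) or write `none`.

1 → no match
2 → match
3 → no match
4 → no match
5 → match

2, 5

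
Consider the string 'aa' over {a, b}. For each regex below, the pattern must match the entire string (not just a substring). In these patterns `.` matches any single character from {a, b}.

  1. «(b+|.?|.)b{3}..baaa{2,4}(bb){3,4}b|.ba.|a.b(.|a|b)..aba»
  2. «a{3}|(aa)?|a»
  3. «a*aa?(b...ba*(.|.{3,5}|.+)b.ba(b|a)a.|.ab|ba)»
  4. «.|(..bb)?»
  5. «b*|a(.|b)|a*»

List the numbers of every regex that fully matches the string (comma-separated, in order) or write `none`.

2, 5

1 → no match
2 → match
3 → no match
4 → no match
5 → match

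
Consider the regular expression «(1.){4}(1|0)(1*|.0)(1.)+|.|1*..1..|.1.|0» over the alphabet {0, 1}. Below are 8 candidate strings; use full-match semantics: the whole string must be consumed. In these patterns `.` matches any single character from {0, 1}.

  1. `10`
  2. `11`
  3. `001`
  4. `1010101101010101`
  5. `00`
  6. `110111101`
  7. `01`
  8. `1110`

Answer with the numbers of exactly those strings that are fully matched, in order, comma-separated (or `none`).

none

1 → no match
2 → no match
3 → no match
4 → no match
5 → no match
6 → no match
7 → no match
8 → no match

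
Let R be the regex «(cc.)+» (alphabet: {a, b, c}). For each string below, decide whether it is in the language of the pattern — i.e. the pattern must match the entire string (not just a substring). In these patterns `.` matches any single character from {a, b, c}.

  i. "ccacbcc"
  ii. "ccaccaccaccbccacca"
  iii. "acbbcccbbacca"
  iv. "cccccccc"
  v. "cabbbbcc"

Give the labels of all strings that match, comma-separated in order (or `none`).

ii

i → no match
ii → match
iii → no match — must start with "cc"
iv → no match
v → no match — must start with "cc"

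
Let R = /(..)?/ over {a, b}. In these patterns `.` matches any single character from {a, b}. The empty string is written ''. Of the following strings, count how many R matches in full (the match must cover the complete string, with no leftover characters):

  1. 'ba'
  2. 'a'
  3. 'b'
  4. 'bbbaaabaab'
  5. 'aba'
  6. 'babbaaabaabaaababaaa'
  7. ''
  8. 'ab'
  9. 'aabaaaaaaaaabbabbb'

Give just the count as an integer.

1 → match
2 → no match
3 → no match
4 → no match
5 → no match
6 → no match
7 → match
8 → match
9 → no match
Total matched: 3

3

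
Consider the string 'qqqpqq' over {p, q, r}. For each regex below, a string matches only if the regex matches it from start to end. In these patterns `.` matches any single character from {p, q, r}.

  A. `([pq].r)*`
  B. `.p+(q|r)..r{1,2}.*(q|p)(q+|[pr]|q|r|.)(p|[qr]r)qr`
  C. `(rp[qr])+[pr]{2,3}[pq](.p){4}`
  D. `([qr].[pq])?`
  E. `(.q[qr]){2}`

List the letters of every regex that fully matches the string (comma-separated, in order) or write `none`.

E

A → no match
B → no match — must end with 'qr'
C → no match — must start with 'rp'
D → no match
E → match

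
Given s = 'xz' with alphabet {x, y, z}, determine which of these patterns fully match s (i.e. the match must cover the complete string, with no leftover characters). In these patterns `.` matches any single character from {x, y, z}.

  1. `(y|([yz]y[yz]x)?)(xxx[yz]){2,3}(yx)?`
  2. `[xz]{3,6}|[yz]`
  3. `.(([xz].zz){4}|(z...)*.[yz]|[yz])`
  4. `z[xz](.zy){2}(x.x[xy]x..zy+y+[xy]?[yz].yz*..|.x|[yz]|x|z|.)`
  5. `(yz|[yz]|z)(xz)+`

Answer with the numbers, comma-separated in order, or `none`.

3

1 → no match
2 → no match
3 → match
4 → no match — must start with 'z'
5 → no match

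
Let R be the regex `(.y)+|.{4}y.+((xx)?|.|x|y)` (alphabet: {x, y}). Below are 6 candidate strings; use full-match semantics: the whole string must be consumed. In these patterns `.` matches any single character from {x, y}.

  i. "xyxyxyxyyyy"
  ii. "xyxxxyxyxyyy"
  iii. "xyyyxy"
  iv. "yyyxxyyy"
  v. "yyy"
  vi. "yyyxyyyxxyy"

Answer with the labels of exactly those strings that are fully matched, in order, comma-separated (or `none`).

i. "xyxyxyxyyyy" → no match
ii. "xyxxxyxyxyyy" → no match
iii. "xyyyxy" → match
iv. "yyyxxyyy" → no match
v. "yyy" → no match
vi. "yyyxyyyxxyy" → match

iii, vi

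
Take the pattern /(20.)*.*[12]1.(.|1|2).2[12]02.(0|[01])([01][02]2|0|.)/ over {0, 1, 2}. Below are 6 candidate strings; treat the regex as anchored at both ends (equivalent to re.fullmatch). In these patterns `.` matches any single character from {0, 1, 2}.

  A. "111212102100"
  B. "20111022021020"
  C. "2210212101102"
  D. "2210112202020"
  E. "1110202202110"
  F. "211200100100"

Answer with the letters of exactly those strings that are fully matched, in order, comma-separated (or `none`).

A → match
B → no match
C → no match
D → no match
E → match
F → no match

A, E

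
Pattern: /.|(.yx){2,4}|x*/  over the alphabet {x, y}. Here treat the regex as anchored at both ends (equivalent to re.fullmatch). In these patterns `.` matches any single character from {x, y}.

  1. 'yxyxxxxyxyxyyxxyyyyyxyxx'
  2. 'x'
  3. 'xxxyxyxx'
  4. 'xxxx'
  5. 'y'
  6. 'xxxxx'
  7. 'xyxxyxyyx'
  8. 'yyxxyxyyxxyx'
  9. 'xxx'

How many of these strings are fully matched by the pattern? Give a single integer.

7

1 → no match
2 → match
3 → no match
4 → match
5 → match
6 → match
7 → match
8 → match
9 → match
Total matched: 7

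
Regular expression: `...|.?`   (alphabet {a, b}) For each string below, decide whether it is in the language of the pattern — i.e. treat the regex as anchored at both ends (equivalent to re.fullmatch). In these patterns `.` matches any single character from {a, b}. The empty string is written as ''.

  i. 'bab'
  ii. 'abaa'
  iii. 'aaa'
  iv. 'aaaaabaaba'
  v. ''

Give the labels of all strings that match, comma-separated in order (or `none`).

i, iii, v

i → match
ii → no match
iii → match
iv → no match
v → match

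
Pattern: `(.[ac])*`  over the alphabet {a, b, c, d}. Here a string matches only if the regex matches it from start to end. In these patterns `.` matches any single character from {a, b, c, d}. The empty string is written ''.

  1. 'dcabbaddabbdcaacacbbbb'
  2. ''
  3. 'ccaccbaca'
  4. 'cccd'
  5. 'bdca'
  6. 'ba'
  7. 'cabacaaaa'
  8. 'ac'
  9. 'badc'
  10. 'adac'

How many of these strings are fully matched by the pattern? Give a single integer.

1 → no match
2 → match
3 → no match
4 → no match
5 → no match
6 → match
7 → no match
8 → match
9 → match
10 → no match
Total matched: 4

4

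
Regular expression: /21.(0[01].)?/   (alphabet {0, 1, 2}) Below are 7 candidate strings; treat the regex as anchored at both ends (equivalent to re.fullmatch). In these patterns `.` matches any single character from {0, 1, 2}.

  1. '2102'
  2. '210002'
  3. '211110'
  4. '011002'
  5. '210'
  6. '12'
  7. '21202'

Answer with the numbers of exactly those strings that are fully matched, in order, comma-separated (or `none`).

1. '2102' → no match
2. '210002' → match
3. '211110' → no match
4. '011002' → no match — must start with '21'
5. '210' → match
6. '12' → no match — must start with '21'
7. '21202' → no match

2, 5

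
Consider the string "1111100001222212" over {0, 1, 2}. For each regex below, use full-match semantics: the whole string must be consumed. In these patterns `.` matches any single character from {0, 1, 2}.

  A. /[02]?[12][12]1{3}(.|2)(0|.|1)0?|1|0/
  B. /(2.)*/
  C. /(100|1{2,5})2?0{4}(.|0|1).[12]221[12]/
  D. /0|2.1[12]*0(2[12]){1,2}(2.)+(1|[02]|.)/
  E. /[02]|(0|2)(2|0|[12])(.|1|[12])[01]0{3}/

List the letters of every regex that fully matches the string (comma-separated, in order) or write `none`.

C

A → no match
B → no match
C → match
D → no match
E → no match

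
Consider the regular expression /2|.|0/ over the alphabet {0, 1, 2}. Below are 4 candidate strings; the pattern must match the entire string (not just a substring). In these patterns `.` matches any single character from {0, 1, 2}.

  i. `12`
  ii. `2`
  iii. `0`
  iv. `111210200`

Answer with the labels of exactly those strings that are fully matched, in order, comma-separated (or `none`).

i. `12` → no match
ii. `2` → match
iii. `0` → match
iv. `111210200` → no match

ii, iii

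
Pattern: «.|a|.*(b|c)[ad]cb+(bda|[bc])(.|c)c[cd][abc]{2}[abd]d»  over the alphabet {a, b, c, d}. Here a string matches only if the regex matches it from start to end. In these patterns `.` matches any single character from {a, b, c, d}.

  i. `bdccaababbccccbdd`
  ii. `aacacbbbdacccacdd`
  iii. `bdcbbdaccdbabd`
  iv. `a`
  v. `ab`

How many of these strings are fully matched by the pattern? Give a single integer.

3

i → no match
ii → match
iii → match
iv → match
v → no match
Total matched: 3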